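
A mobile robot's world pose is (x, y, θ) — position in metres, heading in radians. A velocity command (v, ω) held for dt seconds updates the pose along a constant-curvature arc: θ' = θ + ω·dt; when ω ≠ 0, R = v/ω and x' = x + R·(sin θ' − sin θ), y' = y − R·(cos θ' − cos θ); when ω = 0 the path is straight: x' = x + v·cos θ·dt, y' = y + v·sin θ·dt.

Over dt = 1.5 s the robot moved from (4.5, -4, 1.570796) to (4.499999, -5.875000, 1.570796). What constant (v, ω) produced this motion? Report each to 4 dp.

Δθ = 1.570796 − 1.570796 = 0.000000
ω = Δθ/dt = 0.000000/1.5 = 0.0000
ω = 0 → v = (Δx·cos θ + Δy·sin θ)/dt = -1.2500

v = -1.2500, ω = 0.0000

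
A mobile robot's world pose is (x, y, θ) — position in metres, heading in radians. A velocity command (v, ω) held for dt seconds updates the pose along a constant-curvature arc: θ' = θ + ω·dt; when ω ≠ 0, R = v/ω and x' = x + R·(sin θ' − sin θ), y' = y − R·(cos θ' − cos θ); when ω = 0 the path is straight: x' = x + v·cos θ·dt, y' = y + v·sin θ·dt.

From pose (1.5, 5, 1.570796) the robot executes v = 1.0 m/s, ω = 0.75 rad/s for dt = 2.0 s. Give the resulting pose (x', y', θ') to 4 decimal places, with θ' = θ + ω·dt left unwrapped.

(0.2610, 6.3300, 3.0708)

θ' = 1.5708 + 0.75·2.0 = 3.0708
R = v/ω = 1.0/0.75 = 1.3333
x' = 1.5 + 1.3333·(sin 3.0708 − sin 1.5708) = 0.2610
y' = 5 − 1.3333·(cos 3.0708 − cos 1.5708) = 6.3300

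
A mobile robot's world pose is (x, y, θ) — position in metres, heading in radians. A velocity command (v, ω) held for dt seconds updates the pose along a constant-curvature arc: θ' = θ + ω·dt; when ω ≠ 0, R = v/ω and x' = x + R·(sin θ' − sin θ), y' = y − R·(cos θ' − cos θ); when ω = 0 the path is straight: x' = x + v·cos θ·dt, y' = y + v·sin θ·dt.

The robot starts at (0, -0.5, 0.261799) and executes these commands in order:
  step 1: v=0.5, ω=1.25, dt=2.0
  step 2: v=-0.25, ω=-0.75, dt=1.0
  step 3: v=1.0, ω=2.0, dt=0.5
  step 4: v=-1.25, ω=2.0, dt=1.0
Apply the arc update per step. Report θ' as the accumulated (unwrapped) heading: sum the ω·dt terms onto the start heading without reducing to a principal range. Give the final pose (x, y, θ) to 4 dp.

step 1: θ'=2.7618 (R=0.4000) → pose (0.0448, 0.2579, 2.7618)
step 2: θ'=2.0118 (R=0.3333) → pose (0.2226, 0.0906, 2.0118)
step 3: θ'=3.0118 (R=0.5000) → pose (-0.1648, 0.3729, 3.0118)
step 4: θ'=5.0118 (R=-0.6250) → pose (0.5133, 1.1770, 5.0118)

(0.5133, 1.1770, 5.0118)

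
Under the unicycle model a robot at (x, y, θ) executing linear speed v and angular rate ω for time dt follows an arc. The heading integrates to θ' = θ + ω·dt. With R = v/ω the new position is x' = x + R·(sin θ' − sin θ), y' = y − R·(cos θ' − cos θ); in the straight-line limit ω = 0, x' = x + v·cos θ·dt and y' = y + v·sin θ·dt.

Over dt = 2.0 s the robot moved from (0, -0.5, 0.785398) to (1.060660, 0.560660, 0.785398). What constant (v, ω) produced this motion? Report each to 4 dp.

Δθ = 0.785398 − 0.785398 = 0.000000
ω = Δθ/dt = 0.000000/2.0 = 0.0000
ω = 0 → v = (Δx·cos θ + Δy·sin θ)/dt = 0.7500

v = 0.7500, ω = 0.0000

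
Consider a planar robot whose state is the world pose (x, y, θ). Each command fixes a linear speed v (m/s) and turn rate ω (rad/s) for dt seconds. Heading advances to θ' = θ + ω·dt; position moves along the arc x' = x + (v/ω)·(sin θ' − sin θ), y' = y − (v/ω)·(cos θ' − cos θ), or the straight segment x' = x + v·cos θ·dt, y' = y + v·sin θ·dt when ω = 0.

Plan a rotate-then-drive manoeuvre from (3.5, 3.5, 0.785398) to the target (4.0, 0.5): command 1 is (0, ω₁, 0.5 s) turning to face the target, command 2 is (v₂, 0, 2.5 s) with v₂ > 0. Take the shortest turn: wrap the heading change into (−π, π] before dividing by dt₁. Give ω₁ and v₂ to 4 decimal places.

ω₁ = -4.3821, v₂ = 1.2166

heading to target = atan2(0.5−3.5, 4−3.5) = -1.4056
Δθ = wrap(-1.4056 − 0.7854) = -2.1910; ω₁ = Δθ/dt₁ = -4.3821
distance = √((4−3.5)² + (0.5−3.5)²) = 3.0414; v₂ = distance/dt₂ = 1.2166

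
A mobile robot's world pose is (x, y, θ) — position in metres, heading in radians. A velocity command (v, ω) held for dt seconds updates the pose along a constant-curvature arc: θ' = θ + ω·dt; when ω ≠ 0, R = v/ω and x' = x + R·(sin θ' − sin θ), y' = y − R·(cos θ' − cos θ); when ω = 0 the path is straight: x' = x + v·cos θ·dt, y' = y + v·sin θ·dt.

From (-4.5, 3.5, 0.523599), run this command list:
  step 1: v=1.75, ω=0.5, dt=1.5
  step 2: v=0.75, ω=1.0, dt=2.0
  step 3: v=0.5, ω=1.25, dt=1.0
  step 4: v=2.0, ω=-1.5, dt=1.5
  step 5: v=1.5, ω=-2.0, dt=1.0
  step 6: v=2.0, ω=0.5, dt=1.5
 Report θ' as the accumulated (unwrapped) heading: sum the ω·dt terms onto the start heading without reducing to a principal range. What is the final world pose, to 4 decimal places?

(-3.6818, 8.5131, 1.0236)

step 1: θ'=1.2736 (R=3.5000) → pose (-2.9034, 5.5061, 1.2736)
step 2: θ'=3.2736 (R=0.7500) → pose (-3.7193, 6.4692, 3.2736)
step 3: θ'=4.5236 (R=0.4000) → pose (-4.0595, 6.1478, 4.5236)
step 4: θ'=2.2736 (R=-1.3333) → pose (-6.3865, 5.5362, 2.2736)
step 5: θ'=0.2736 (R=-0.7500) → pose (-6.0169, 6.7431, 0.2736)
step 6: θ'=1.0236 (R=4.0000) → pose (-3.6818, 8.5131, 1.0236)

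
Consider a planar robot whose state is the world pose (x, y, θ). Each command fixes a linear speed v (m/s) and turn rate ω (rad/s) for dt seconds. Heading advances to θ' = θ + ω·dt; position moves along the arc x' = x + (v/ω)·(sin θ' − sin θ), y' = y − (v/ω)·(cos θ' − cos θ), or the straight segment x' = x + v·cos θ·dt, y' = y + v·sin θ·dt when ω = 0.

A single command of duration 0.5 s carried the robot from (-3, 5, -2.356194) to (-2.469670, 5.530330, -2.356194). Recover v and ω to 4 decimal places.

v = -1.5000, ω = 0.0000

Δθ = -2.356194 − -2.356194 = 0.000000
ω = Δθ/dt = 0.000000/0.5 = 0.0000
ω = 0 → v = (Δx·cos θ + Δy·sin θ)/dt = -1.5000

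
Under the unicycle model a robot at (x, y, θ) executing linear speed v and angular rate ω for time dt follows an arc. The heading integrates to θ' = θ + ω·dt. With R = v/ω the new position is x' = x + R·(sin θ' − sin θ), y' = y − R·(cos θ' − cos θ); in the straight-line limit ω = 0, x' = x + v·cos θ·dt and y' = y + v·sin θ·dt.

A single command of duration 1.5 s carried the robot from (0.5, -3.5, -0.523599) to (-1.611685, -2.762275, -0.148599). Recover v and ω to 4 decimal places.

Δθ = -0.148599 − -0.523599 = 0.375000
ω = Δθ/dt = 0.375000/1.5 = 0.2500
R = Δx/(sin θ' − sin θ) = -6.0000
v = R·ω = -6.0000·0.2500 = -1.5000

v = -1.5000, ω = 0.2500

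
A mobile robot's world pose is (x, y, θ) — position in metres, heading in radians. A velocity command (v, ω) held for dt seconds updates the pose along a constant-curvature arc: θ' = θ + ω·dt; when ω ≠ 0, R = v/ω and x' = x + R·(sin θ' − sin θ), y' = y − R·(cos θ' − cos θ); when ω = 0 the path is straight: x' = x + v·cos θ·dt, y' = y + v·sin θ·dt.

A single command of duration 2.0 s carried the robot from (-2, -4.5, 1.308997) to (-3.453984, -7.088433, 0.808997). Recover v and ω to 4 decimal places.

v = -1.5000, ω = -0.2500

Δθ = 0.808997 − 1.308997 = -0.500000
ω = Δθ/dt = -0.500000/2.0 = -0.2500
R = −Δy/(cos θ' − cos θ) = 6.0000
v = R·ω = 6.0000·-0.2500 = -1.5000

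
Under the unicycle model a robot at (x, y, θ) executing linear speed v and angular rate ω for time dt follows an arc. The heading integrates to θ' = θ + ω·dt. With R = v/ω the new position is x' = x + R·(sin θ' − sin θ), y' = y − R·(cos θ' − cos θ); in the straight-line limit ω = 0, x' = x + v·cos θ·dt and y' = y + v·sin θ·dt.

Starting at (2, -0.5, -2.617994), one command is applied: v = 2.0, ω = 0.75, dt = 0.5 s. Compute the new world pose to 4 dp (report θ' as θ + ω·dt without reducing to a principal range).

θ' = -2.6180 + 0.75·0.5 = -2.2430
R = v/ω = 2.0/0.75 = 2.6667
x' = 2 + 2.6667·(sin -2.2430 − sin -2.6180) = 1.2468
y' = -0.5 − 2.6667·(cos -2.2430 − cos -2.6180) = -1.1488

(1.2468, -1.1488, -2.2430)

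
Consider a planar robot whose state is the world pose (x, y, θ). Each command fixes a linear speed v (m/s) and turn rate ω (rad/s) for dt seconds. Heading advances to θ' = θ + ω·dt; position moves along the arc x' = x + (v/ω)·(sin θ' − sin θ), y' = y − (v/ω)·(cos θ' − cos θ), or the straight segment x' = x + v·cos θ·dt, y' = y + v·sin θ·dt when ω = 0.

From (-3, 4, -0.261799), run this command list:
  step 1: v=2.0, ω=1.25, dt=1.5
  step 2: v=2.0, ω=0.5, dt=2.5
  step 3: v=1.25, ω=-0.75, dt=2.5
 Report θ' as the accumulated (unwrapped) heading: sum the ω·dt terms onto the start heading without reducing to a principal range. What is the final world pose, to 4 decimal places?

step 1: θ'=1.6132 (R=1.6000) → pose (-0.9873, 5.6133, 1.6132)
step 2: θ'=2.8632 (R=4.0000) → pose (-3.8845, 9.2897, 2.8632)
step 3: θ'=0.9882 (R=-1.6667) → pose (-4.8182, 11.8092, 0.9882)

(-4.8182, 11.8092, 0.9882)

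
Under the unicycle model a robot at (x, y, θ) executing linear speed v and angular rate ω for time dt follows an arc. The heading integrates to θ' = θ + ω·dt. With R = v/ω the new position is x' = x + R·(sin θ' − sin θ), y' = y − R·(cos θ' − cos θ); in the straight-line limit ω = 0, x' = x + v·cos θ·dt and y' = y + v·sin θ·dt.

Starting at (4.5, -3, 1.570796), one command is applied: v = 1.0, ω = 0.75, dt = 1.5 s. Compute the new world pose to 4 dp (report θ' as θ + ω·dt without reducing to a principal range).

(3.7416, -1.7970, 2.6958)

θ' = 1.5708 + 0.75·1.5 = 2.6958
R = v/ω = 1.0/0.75 = 1.3333
x' = 4.5 + 1.3333·(sin 2.6958 − sin 1.5708) = 3.7416
y' = -3 − 1.3333·(cos 2.6958 − cos 1.5708) = -1.7970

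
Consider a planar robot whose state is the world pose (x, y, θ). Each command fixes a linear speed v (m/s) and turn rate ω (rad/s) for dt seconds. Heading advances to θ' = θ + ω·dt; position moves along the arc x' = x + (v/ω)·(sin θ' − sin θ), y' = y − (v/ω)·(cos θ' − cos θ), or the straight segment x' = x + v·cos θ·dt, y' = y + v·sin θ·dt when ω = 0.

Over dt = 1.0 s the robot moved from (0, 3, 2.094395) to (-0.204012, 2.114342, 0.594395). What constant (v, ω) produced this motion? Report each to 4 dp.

v = -1.0000, ω = -1.5000

Δθ = 0.594395 − 2.094395 = -1.500000
ω = Δθ/dt = -1.500000/1.0 = -1.5000
R = −Δy/(cos θ' − cos θ) = 0.6667
v = R·ω = 0.6667·-1.5000 = -1.0000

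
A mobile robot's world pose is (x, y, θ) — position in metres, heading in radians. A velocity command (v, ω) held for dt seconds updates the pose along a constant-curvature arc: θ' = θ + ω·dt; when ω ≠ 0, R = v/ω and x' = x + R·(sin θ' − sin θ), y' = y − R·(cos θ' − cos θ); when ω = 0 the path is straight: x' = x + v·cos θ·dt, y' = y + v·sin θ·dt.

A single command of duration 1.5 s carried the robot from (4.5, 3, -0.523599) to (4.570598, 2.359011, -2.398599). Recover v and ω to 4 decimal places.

Δθ = -2.398599 − -0.523599 = -1.875000
ω = Δθ/dt = -1.875000/1.5 = -1.2500
R = −Δy/(cos θ' − cos θ) = -0.4000
v = R·ω = -0.4000·-1.2500 = 0.5000

v = 0.5000, ω = -1.2500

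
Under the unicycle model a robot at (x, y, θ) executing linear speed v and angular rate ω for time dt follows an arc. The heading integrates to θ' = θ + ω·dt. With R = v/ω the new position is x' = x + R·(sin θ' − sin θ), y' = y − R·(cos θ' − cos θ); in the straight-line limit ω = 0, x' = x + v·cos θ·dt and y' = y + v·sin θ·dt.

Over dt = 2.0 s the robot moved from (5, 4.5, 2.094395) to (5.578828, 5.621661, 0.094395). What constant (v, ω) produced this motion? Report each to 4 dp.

v = 0.7500, ω = -1.0000

Δθ = 0.094395 − 2.094395 = -2.000000
ω = Δθ/dt = -2.000000/2.0 = -1.0000
R = −Δy/(cos θ' − cos θ) = -0.7500
v = R·ω = -0.7500·-1.0000 = 0.7500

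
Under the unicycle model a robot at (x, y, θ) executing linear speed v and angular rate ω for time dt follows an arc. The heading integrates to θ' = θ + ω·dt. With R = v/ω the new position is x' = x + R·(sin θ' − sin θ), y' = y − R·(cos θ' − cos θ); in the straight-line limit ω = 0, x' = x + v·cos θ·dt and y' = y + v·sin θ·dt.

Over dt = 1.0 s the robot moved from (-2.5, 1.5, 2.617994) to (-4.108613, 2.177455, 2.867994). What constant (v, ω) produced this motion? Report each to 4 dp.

Δθ = 2.867994 − 2.617994 = 0.250000
ω = Δθ/dt = 0.250000/1.0 = 0.2500
R = Δx/(sin θ' − sin θ) = 7.0000
v = R·ω = 7.0000·0.2500 = 1.7500

v = 1.7500, ω = 0.2500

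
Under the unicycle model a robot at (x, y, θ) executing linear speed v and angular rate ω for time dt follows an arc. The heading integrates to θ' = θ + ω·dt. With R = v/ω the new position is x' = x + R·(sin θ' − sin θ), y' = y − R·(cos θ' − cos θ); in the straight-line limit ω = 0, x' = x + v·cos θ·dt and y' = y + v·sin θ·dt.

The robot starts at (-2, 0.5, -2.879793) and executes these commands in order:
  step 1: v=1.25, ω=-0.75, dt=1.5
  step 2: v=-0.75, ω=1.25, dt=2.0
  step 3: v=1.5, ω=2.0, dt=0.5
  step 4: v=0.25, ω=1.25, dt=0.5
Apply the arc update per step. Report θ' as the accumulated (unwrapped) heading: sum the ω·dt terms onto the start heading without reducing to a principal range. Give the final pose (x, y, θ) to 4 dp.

step 1: θ'=-4.0048 (R=-1.6667) → pose (-3.6979, 1.0265, -4.0048)
step 2: θ'=-1.5048 (R=-0.6000) → pose (-2.6433, 1.4561, -1.5048)
step 3: θ'=-0.5048 (R=0.7500) → pose (-2.2576, 0.8491, -0.5048)
step 4: θ'=0.1202 (R=0.2000) → pose (-2.1369, 0.8256, 0.1202)

(-2.1369, 0.8256, 0.1202)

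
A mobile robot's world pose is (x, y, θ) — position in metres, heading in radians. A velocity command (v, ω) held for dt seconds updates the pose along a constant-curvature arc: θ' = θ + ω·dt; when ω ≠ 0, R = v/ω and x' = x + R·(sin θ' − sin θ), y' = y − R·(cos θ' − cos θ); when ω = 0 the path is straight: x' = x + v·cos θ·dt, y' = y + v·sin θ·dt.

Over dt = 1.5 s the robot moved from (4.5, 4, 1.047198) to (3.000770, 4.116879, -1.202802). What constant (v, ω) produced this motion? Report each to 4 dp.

v = -1.2500, ω = -1.5000

Δθ = -1.202802 − 1.047198 = -2.250000
ω = Δθ/dt = -2.250000/1.5 = -1.5000
R = Δx/(sin θ' − sin θ) = 0.8333
v = R·ω = 0.8333·-1.5000 = -1.2500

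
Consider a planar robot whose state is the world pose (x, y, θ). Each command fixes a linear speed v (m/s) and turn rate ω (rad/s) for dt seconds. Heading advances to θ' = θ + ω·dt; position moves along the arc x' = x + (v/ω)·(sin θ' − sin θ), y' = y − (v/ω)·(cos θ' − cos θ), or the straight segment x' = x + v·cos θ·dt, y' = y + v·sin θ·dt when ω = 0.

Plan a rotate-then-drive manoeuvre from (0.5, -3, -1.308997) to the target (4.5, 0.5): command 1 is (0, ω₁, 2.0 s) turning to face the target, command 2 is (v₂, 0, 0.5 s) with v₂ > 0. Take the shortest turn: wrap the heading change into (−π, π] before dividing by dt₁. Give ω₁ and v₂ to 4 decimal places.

heading to target = atan2(0.5−-3, 4.5−0.5) = 0.7188
Δθ = wrap(0.7188 − -1.3090) = 2.0278; ω₁ = Δθ/dt₁ = 1.0139
distance = √((4.5−0.5)² + (0.5−-3)²) = 5.3151; v₂ = distance/dt₂ = 10.6301

ω₁ = 1.0139, v₂ = 10.6301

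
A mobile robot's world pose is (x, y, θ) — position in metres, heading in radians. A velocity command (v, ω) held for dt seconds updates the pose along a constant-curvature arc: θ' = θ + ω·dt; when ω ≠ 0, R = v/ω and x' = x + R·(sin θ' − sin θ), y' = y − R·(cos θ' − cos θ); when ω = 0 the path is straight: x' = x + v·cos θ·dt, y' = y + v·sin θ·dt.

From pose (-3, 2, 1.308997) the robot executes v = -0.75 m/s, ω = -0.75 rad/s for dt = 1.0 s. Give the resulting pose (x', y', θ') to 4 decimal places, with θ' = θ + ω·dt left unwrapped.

(-3.4356, 1.4110, 0.5590)

θ' = 1.3090 + -0.75·1.0 = 0.5590
R = v/ω = -0.75/-0.75 = 1.0000
x' = -3 + 1.0000·(sin 0.5590 − sin 1.3090) = -3.4356
y' = 2 − 1.0000·(cos 0.5590 − cos 1.3090) = 1.4110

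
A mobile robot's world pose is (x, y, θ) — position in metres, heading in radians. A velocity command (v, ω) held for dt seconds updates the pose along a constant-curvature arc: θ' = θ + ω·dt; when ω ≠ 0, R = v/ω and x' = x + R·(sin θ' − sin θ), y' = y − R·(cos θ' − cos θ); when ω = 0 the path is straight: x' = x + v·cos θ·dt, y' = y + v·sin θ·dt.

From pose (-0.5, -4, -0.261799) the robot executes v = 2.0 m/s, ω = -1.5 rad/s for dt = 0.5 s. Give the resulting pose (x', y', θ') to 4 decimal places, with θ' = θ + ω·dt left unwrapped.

θ' = -0.2618 + -1.5·0.5 = -1.0118
R = v/ω = 2.0/-1.5 = -1.3333
x' = -0.5 + -1.3333·(sin -1.0118 − sin -0.2618) = 0.2853
y' = -4 − -1.3333·(cos -1.0118 − cos -0.2618) = -4.5808

(0.2853, -4.5808, -1.0118)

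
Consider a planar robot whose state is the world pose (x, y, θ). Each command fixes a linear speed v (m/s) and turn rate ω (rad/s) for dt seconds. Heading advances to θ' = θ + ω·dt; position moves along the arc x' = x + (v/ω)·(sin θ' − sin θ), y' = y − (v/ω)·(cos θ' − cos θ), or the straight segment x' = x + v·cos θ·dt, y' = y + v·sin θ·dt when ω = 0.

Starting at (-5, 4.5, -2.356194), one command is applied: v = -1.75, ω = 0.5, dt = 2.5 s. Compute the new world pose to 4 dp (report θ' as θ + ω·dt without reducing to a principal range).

θ' = -2.3562 + 0.5·2.5 = -1.1062
R = v/ω = -1.75/0.5 = -3.5000
x' = -5 + -3.5000·(sin -1.1062 − sin -2.3562) = -4.3459
y' = 4.5 − -3.5000·(cos -1.1062 − cos -2.3562) = 8.5431

(-4.3459, 8.5431, -1.1062)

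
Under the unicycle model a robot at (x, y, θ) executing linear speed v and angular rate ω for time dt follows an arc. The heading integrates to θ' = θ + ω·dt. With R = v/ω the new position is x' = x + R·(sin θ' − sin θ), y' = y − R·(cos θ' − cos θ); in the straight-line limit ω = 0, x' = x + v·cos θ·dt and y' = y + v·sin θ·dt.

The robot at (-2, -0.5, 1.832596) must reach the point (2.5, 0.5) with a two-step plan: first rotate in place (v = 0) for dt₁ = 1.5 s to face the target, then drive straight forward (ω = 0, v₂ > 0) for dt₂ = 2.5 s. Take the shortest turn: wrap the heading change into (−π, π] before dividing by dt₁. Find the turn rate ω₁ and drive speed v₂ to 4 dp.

heading to target = atan2(0.5−-0.5, 2.5−-2) = 0.2187
Δθ = wrap(0.2187 − 1.8326) = -1.6139; ω₁ = Δθ/dt₁ = -1.0760
distance = √((2.5−-2)² + (0.5−-0.5)²) = 4.6098; v₂ = distance/dt₂ = 1.8439

ω₁ = -1.0760, v₂ = 1.8439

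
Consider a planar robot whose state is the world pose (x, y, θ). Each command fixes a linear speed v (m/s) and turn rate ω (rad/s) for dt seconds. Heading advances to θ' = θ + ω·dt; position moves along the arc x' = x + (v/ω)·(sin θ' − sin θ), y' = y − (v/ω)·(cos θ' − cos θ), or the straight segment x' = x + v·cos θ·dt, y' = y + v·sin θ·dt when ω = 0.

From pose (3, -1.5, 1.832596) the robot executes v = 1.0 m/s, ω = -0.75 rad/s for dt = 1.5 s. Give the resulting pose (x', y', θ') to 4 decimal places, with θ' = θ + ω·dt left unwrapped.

θ' = 1.8326 + -0.75·1.5 = 0.7076
R = v/ω = 1.0/-0.75 = -1.3333
x' = 3 + -1.3333·(sin 0.7076 − sin 1.8326) = 3.4212
y' = -1.5 − -1.3333·(cos 0.7076 − cos 1.8326) = -0.1417

(3.4212, -0.1417, 0.7076)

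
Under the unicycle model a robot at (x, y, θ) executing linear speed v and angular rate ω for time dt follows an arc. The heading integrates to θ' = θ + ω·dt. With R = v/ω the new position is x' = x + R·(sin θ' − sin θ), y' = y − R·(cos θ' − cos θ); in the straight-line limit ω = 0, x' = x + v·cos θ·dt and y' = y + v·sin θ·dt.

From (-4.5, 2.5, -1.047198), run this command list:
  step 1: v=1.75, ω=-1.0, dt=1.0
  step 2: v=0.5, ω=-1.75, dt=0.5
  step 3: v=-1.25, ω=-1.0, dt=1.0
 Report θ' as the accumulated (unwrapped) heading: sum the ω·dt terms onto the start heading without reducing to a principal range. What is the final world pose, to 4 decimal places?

(-3.5004, 0.3427, -3.9222)

step 1: θ'=-2.0472 (R=-1.7500) → pose (-4.4604, 0.8225, -2.0472)
step 2: θ'=-2.9222 (R=-0.2857) → pose (-4.6521, 0.6746, -2.9222)
step 3: θ'=-3.9222 (R=1.2500) → pose (-3.5004, 0.3427, -3.9222)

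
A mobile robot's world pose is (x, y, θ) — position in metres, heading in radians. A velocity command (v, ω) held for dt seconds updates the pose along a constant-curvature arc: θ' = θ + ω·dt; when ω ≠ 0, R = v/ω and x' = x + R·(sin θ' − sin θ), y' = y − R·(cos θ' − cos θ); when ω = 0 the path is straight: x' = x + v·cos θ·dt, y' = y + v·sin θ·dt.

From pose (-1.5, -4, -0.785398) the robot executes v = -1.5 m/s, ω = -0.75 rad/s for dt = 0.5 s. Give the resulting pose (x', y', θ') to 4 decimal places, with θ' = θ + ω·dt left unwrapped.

(-1.9197, -3.3837, -1.1604)

θ' = -0.7854 + -0.75·0.5 = -1.1604
R = v/ω = -1.5/-0.75 = 2.0000
x' = -1.5 + 2.0000·(sin -1.1604 − sin -0.7854) = -1.9197
y' = -4 − 2.0000·(cos -1.1604 − cos -0.7854) = -3.3837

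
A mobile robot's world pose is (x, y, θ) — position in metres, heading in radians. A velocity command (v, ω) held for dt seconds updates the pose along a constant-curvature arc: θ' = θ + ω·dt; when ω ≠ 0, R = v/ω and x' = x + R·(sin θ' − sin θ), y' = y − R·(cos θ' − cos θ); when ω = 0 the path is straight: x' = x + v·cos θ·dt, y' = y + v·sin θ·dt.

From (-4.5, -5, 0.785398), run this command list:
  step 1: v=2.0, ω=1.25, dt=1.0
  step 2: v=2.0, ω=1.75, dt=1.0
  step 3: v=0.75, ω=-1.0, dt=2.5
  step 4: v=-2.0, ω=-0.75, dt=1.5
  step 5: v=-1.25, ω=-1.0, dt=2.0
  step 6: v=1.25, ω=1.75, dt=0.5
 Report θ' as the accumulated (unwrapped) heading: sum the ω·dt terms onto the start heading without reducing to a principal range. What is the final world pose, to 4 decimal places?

step 1: θ'=2.0354 (R=1.6000) → pose (-4.2010, -3.1517, 2.0354)
step 2: θ'=3.7854 (R=1.1429) → pose (-5.9087, -2.7497, 3.7854)
step 3: θ'=1.2854 (R=-0.7500) → pose (-7.0785, -1.9387, 1.2854)
step 4: θ'=0.1604 (R=2.6667) → pose (-9.2114, -3.8204, 0.1604)
step 5: θ'=-1.8396 (R=1.2500) → pose (-10.6162, -2.2544, -1.8396)
step 6: θ'=-0.9646 (R=0.7143) → pose (-10.5146, -2.8511, -0.9646)

(-10.5146, -2.8511, -0.9646)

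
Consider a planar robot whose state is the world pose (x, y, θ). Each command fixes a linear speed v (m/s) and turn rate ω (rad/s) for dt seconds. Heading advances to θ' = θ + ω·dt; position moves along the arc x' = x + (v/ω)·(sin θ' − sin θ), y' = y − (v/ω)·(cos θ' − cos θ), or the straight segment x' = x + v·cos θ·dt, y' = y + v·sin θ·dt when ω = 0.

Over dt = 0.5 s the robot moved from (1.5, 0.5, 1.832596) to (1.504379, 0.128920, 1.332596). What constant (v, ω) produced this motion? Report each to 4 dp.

v = -0.7500, ω = -1.0000

Δθ = 1.332596 − 1.832596 = -0.500000
ω = Δθ/dt = -0.500000/0.5 = -1.0000
R = −Δy/(cos θ' − cos θ) = 0.7500
v = R·ω = 0.7500·-1.0000 = -0.7500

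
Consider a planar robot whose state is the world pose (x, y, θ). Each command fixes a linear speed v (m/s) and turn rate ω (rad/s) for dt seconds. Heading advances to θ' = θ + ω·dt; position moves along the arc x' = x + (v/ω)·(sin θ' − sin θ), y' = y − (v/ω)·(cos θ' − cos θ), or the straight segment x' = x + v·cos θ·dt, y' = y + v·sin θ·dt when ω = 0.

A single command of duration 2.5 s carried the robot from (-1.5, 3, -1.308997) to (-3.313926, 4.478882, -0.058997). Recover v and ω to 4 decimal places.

Δθ = -0.058997 − -1.308997 = 1.250000
ω = Δθ/dt = 1.250000/2.5 = 0.5000
R = Δx/(sin θ' − sin θ) = -2.0000
v = R·ω = -2.0000·0.5000 = -1.0000

v = -1.0000, ω = 0.5000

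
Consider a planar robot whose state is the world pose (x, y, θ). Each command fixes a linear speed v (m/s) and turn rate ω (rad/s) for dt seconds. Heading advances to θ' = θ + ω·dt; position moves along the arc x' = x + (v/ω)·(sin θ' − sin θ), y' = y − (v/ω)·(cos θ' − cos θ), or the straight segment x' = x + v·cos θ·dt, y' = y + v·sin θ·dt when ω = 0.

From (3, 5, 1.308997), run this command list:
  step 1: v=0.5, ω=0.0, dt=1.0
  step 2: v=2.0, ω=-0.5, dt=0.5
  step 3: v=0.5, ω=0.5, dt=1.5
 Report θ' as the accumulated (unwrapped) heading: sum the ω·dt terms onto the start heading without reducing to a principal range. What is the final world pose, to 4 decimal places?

(3.6056, 7.1324, 1.8090)

step 1: θ'=1.3090 (straight) → pose (3.1294, 5.4830, 1.3090)
step 2: θ'=1.0590 (R=-4.0000) → pose (3.5057, 6.4067, 1.0590)
step 3: θ'=1.8090 (R=1.0000) → pose (3.6056, 7.1324, 1.8090)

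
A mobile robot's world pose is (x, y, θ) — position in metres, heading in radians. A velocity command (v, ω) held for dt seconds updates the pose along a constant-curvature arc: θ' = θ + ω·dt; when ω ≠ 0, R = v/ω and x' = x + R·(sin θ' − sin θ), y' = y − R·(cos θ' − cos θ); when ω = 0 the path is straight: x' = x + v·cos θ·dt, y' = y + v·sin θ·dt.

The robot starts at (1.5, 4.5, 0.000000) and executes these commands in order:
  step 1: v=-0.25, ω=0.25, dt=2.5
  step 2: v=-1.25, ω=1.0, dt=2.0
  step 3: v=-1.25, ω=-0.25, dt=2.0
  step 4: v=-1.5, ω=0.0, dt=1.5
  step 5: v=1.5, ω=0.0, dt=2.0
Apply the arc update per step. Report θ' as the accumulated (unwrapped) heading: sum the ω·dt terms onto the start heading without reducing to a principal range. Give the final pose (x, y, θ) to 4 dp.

step 1: θ'=0.6250 (R=-1.0000) → pose (0.9149, 4.3110, 0.6250)
step 2: θ'=2.6250 (R=-1.2500) → pose (1.0289, 2.2104, 2.6250)
step 3: θ'=2.1250 (R=5.0000) → pose (2.8109, 0.4942, 2.1250)
step 4: θ'=2.1250 (straight) → pose (3.9950, -1.4190, 2.1250)
step 5: θ'=2.1250 (straight) → pose (2.4162, 1.1319, 2.1250)

(2.4162, 1.1319, 2.1250)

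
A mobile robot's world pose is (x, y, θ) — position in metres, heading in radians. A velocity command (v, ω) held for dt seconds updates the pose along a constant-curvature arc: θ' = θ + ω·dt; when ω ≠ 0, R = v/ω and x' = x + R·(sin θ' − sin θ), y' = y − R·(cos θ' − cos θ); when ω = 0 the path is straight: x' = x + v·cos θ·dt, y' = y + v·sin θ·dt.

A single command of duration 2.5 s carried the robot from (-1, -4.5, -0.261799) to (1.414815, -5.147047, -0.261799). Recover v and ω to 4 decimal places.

v = 1.0000, ω = 0.0000

Δθ = -0.261799 − -0.261799 = 0.000000
ω = Δθ/dt = 0.000000/2.5 = 0.0000
ω = 0 → v = (Δx·cos θ + Δy·sin θ)/dt = 1.0000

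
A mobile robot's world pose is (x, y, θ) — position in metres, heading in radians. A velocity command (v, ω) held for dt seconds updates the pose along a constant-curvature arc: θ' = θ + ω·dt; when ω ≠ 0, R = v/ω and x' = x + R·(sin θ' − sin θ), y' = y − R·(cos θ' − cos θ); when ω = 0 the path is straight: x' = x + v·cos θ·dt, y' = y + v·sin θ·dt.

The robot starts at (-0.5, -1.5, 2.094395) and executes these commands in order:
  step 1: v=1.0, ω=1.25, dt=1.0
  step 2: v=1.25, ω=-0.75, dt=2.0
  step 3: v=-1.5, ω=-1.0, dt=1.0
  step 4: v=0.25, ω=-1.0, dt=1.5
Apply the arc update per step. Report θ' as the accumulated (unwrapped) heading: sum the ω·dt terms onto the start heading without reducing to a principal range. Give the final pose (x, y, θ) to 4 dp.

(-3.2779, -1.3037, -0.6556)

step 1: θ'=3.3444 (R=0.8000) → pose (-1.3540, -1.1164, 3.3444)
step 2: θ'=1.8444 (R=-1.6667) → pose (-3.2943, 0.0658, 1.8444)
step 3: θ'=0.8444 (R=1.5000) → pose (-3.6172, -1.3358, 0.8444)
step 4: θ'=-0.6556 (R=-0.2500) → pose (-3.2779, -1.3037, -0.6556)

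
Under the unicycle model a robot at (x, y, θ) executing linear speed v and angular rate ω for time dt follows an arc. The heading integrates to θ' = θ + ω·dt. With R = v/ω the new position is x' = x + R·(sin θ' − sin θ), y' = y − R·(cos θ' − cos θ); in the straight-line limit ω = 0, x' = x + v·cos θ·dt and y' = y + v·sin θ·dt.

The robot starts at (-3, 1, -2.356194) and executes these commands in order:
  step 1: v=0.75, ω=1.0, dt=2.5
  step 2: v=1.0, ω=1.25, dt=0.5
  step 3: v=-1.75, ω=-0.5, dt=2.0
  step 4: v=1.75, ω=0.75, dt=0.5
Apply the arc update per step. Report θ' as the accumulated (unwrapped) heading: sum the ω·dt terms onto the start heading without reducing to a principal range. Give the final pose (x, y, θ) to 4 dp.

(-4.2870, -0.9851, 0.1438)

step 1: θ'=0.1438 (R=0.7500) → pose (-2.3622, -0.2726, 0.1438)
step 2: θ'=0.7688 (R=0.8000) → pose (-1.9206, -0.0558, 0.7688)
step 3: θ'=-0.2312 (R=3.5000) → pose (-5.1561, -0.9471, -0.2312)
step 4: θ'=0.1438 (R=2.3333) → pose (-4.2870, -0.9851, 0.1438)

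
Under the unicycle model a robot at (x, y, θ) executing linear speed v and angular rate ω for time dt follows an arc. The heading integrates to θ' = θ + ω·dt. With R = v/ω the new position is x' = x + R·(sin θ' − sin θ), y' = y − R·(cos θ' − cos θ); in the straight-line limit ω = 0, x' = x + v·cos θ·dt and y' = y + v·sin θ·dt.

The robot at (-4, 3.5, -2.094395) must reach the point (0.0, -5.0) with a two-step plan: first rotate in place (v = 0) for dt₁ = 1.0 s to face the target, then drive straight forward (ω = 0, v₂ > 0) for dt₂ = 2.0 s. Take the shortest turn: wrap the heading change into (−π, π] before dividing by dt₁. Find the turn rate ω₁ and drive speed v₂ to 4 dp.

heading to target = atan2(-5−3.5, 0−-4) = -1.1310
Δθ = wrap(-1.1310 − -2.0944) = 0.9634; ω₁ = Δθ/dt₁ = 0.9634
distance = √((0−-4)² + (-5−3.5)²) = 9.3941; v₂ = distance/dt₂ = 4.6971

ω₁ = 0.9634, v₂ = 4.6971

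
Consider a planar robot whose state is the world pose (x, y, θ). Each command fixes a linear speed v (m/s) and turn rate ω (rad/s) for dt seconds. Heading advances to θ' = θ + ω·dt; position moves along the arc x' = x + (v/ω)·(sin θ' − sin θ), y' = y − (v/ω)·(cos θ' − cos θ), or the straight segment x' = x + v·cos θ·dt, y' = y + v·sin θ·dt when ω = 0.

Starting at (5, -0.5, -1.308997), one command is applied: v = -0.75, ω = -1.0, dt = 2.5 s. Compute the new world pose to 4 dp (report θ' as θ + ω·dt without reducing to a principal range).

(6.1887, 0.2832, -3.8090)

θ' = -1.3090 + -1.0·2.5 = -3.8090
R = v/ω = -0.75/-1.0 = 0.7500
x' = 5 + 0.7500·(sin -3.8090 − sin -1.3090) = 6.1887
y' = -0.5 − 0.7500·(cos -3.8090 − cos -1.3090) = 0.2832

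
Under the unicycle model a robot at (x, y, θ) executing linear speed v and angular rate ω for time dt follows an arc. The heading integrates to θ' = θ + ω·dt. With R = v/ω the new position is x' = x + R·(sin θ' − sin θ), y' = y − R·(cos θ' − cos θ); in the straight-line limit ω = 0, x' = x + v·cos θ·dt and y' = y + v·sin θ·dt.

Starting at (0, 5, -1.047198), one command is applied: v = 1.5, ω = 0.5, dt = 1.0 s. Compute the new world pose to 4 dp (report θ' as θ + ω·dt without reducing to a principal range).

(1.0372, 3.9380, -0.5472)

θ' = -1.0472 + 0.5·1.0 = -0.5472
R = v/ω = 1.5/0.5 = 3.0000
x' = 0 + 3.0000·(sin -0.5472 − sin -1.0472) = 1.0372
y' = 5 − 3.0000·(cos -0.5472 − cos -1.0472) = 3.9380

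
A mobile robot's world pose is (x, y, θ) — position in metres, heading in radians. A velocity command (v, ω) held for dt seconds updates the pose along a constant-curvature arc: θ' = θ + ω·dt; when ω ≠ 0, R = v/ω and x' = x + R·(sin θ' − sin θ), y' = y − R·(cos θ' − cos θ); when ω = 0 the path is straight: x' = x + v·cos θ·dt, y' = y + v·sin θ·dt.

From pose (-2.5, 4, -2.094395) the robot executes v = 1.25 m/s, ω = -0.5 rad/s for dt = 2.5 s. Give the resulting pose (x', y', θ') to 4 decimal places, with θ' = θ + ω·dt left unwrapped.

(-5.1686, 2.8012, -3.3444)

θ' = -2.0944 + -0.5·2.5 = -3.3444
R = v/ω = 1.25/-0.5 = -2.5000
x' = -2.5 + -2.5000·(sin -3.3444 − sin -2.0944) = -5.1686
y' = 4 − -2.5000·(cos -3.3444 − cos -2.0944) = 2.8012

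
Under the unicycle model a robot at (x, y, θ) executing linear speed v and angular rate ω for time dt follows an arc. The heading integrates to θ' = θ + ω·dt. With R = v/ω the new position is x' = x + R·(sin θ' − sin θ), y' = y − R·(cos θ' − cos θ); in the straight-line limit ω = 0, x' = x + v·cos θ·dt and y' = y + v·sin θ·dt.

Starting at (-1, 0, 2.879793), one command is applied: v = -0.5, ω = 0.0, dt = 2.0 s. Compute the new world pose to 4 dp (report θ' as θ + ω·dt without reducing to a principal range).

θ' = 2.8798 + 0.0·2.0 = 2.8798
ω = 0 → straight: x' = -1 + -0.5·cos(2.8798)·2.0 = -0.0341
y' = 0 + -0.5·sin(2.8798)·2.0 = -0.2588

(-0.0341, -0.2588, 2.8798)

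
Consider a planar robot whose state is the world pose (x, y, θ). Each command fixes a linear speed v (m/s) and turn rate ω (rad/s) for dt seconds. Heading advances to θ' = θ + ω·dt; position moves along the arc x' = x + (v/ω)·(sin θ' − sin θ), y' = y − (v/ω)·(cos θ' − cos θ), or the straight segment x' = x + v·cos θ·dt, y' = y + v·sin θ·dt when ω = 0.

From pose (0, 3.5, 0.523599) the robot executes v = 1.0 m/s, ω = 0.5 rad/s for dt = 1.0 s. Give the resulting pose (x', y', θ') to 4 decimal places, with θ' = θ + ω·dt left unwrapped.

(0.7080, 4.1915, 1.0236)

θ' = 0.5236 + 0.5·1.0 = 1.0236
R = v/ω = 1.0/0.5 = 2.0000
x' = 0 + 2.0000·(sin 1.0236 − sin 0.5236) = 0.7080
y' = 3.5 − 2.0000·(cos 1.0236 − cos 0.5236) = 4.1915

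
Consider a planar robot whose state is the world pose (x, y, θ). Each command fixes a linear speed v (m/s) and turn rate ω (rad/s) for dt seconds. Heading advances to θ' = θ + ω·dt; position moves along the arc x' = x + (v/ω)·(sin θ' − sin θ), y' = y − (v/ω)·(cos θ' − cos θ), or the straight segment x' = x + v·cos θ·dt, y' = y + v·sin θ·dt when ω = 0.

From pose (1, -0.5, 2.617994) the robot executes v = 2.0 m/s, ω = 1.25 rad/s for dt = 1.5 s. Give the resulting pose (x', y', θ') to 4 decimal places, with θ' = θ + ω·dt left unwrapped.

θ' = 2.6180 + 1.25·1.5 = 4.4930
R = v/ω = 2.0/1.25 = 1.6000
x' = 1 + 1.6000·(sin 4.4930 − sin 2.6180) = -1.3616
y' = -0.5 − 1.6000·(cos 4.4930 − cos 2.6180) = -1.5374

(-1.3616, -1.5374, 4.4930)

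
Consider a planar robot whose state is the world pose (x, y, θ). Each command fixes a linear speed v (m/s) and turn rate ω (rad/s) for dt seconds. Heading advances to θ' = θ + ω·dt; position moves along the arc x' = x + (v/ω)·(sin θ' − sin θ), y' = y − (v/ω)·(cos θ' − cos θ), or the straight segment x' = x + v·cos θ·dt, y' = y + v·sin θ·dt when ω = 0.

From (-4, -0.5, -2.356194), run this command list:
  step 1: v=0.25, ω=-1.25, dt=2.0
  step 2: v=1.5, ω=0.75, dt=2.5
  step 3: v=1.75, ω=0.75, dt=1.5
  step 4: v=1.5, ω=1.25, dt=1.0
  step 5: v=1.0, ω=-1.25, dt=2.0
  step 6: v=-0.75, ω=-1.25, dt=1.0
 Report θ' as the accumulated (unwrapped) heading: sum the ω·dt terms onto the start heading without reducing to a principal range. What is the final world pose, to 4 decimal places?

(-7.8806, -2.8868, -4.3562)

step 1: θ'=-4.8562 (R=-0.2000) → pose (-4.3394, -0.3299, -4.8562)
step 2: θ'=-2.9812 (R=2.0000) → pose (-6.6381, 1.9310, -2.9812)
step 3: θ'=-1.8562 (R=2.3333) → pose (-8.5044, 0.2846, -1.8562)
step 4: θ'=-0.6062 (R=1.2000) → pose (-8.0367, -1.0395, -0.6062)
step 5: θ'=-3.1062 (R=-0.8000) → pose (-8.4641, -2.4964, -3.1062)
step 6: θ'=-4.3562 (R=0.6000) → pose (-7.8806, -2.8868, -4.3562)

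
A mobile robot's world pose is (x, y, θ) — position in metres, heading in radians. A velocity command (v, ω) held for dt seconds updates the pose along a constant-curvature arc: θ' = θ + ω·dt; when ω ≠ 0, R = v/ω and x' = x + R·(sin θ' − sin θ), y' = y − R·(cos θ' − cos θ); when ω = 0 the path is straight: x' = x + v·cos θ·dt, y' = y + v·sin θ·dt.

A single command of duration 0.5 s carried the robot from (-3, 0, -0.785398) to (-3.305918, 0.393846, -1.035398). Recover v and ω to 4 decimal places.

v = -1.0000, ω = -0.5000

Δθ = -1.035398 − -0.785398 = -0.250000
ω = Δθ/dt = -0.250000/0.5 = -0.5000
R = −Δy/(cos θ' − cos θ) = 2.0000
v = R·ω = 2.0000·-0.5000 = -1.0000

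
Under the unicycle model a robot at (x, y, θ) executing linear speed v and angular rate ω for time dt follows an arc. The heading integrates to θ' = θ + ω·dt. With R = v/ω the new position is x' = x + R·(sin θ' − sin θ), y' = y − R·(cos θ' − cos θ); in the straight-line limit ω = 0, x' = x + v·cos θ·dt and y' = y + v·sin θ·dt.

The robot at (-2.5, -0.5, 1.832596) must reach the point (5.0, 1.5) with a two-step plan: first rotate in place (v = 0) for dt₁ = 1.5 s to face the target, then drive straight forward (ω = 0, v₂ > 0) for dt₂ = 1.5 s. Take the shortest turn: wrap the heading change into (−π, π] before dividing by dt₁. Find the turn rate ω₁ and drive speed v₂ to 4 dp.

ω₁ = -1.0480, v₂ = 5.1747

heading to target = atan2(1.5−-0.5, 5−-2.5) = 0.2606
Δθ = wrap(0.2606 − 1.8326) = -1.5720; ω₁ = Δθ/dt₁ = -1.0480
distance = √((5−-2.5)² + (1.5−-0.5)²) = 7.7621; v₂ = distance/dt₂ = 5.1747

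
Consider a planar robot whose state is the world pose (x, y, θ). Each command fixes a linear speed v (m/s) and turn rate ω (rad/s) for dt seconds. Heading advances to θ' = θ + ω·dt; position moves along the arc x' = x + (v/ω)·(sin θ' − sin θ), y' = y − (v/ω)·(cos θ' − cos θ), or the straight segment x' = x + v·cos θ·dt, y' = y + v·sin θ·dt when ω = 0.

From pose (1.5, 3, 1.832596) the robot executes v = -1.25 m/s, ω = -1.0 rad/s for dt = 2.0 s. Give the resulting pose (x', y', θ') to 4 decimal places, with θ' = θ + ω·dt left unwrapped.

θ' = 1.8326 + -1.0·2.0 = -0.1674
R = v/ω = -1.25/-1.0 = 1.2500
x' = 1.5 + 1.2500·(sin -0.1674 − sin 1.8326) = 0.0843
y' = 3 − 1.2500·(cos -0.1674 − cos 1.8326) = 1.4440

(0.0843, 1.4440, -0.1674)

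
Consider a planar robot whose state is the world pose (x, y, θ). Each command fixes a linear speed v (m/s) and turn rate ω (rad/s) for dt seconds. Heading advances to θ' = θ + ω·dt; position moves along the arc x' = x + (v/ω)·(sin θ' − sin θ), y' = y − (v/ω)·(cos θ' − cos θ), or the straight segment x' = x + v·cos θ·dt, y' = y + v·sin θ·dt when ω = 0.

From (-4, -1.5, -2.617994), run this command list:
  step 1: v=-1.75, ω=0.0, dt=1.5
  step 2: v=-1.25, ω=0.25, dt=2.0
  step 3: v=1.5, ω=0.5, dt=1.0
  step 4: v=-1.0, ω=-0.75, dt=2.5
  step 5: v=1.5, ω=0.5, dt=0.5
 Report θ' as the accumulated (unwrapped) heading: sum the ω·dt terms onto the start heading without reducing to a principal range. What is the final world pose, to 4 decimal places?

(0.6704, 1.4787, -3.2430)

step 1: θ'=-2.6180 (straight) → pose (-1.7267, -0.1875, -2.6180)
step 2: θ'=-2.1180 (R=-5.0000) → pose (0.0432, 1.5411, -2.1180)
step 3: θ'=-1.6180 (R=3.0000) → pose (-0.3915, 0.1218, -1.6180)
step 4: θ'=-3.4930 (R=1.3333) → pose (1.3993, 1.3107, -3.4930)
step 5: θ'=-3.2430 (R=3.0000) → pose (0.6704, 1.4787, -3.2430)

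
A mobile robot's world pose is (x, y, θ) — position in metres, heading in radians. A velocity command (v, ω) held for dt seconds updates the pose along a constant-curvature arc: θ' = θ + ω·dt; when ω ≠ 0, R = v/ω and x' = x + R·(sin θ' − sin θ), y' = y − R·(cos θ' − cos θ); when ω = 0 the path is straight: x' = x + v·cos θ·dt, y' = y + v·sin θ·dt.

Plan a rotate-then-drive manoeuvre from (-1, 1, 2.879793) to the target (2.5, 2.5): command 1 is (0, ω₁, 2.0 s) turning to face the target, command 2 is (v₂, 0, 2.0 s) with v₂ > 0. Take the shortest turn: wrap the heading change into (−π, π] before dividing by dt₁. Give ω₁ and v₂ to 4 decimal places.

ω₁ = -1.2375, v₂ = 1.9039

heading to target = atan2(2.5−1, 2.5−-1) = 0.4049
Δθ = wrap(0.4049 − 2.8798) = -2.4749; ω₁ = Δθ/dt₁ = -1.2375
distance = √((2.5−-1)² + (2.5−1)²) = 3.8079; v₂ = distance/dt₂ = 1.9039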